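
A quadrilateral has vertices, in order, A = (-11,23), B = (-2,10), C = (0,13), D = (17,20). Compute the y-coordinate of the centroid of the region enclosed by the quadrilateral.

1627/90

Apply the shoelace (surveyor's) formula. First the cross-terms c_i = x_i·y_{i+1} − x_{i+1}·y_i:
  -64, -26, -221, 611  ⇒  2A = 300, A = 150.
Then Σ (y_i + y_{i+1})·c_i = 16270, so ȳ = 16270 / (6·150) = 1627/90.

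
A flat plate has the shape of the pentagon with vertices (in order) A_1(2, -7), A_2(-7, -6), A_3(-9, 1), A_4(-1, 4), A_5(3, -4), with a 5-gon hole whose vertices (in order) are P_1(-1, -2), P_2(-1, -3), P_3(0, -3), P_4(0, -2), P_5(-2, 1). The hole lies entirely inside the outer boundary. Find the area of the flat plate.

86.5

Outer boundary:
Apply the shoelace (surveyor's) formula: 2A = Σ (x_i·y_{i+1} − x_{i+1}·y_i), indices taken mod 5.
Σ = (-61) + (-61) + (-35) + (-8) + (-13) = -178
Area = |Σ|/2 = 89.
Hole:
Apply the shoelace (surveyor's) formula: 2A = Σ (x_i·y_{i+1} − x_{i+1}·y_i), indices taken mod 5.
Σ = (1) + (3) + (0) + (-4) + (5) = 5
Area = |Σ|/2 = 2.5.
Net area = 89 − 2.5 = 86.5.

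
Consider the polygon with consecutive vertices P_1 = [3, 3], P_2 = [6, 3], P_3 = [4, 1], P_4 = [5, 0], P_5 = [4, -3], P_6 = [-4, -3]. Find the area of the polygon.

31

Σ = (-9) + (-6) + (-5) + (-15) + (-24) + (-3) = -62
Area = |Σ|/2 = 31.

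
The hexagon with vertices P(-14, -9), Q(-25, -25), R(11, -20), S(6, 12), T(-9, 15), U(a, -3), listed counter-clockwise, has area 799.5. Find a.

-11

Write out the shoelace sum; only the two edges meeting at U involve a:
2·Area = [((-9)·(-3) − a·15) + (a·(-9) − (-14)·(-3))] + 1350
       = -24·a + 1335 = 1599
⇒ a = -11.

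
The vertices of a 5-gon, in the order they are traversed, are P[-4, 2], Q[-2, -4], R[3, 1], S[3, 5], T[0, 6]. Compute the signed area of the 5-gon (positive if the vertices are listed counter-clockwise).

42

Apply the shoelace formula: 2A = Σ (x_i·y_{i+1} − x_{i+1}·y_i), indices taken mod 5.
Σ = (20) + (10) + (12) + (18) + (24) = 84
Signed area = Σ/2 = 42 (positive ⇒ counter-clockwise traversal).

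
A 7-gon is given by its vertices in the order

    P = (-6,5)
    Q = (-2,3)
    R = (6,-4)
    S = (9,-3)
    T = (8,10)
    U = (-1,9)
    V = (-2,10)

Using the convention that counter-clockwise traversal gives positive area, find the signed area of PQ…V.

P→Q: (-6)(3) − (-2)(5) = -8
Q→R: (-2)(-4) − (6)(3) = -10
R→S: (6)(-3) − (9)(-4) = 18
S→T: (9)(10) − (8)(-3) = 114
T→U: (8)(9) − (-1)(10) = 82
U→V: (-1)(10) − (-2)(9) = 8
V→P: (-2)(5) − (-6)(10) = 50
Σ = 254
Signed area = Σ/2 = 127 (positive ⇒ counter-clockwise traversal).

127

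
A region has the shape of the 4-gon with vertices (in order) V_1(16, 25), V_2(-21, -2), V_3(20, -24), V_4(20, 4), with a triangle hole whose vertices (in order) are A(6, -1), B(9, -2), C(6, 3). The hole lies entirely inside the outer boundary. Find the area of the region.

Outer boundary:
Apply the shoelace formula: 2A = Σ (x_i·y_{i+1} − x_{i+1}·y_i), indices taken mod 4.
Σ = (493) + (544) + (560) + (436) = 2033
Area = |Σ|/2 = 1016.5.
Hole:
A→B: (6)(-2) − (9)(-1) = -3
B→C: (9)(3) − (6)(-2) = 39
C→A: (6)(-1) − (6)(3) = -24
Σ = 12
Area = |Σ|/2 = 6.
Net area = 1016.5 − 6 = 1010.5.

1010.5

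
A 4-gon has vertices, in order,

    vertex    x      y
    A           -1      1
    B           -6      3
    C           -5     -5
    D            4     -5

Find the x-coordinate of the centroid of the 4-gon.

-47/23

Apply Gauss's area formula. First the cross-terms c_i = x_i·y_{i+1} − x_{i+1}·y_i:
  3, 45, 45, -1  ⇒  2A = 92, A = 46.
Then Σ (x_i + x_{i+1})·c_i = -564, so x̄ = -564 / (6·46) = -47/23.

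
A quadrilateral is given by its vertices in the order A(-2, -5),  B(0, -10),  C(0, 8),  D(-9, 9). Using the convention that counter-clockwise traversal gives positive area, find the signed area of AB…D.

Apply the surveyor's formula: 2A = Σ (x_i·y_{i+1} − x_{i+1}·y_i), indices taken mod 4.
Σ = (20) + (0) + (72) + (63) = 155
Signed area = Σ/2 = 77.5 (positive ⇒ counter-clockwise traversal).

77.5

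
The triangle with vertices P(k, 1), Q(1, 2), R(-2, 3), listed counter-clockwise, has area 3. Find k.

-2

Write out the shoelace sum; only the two edges meeting at P involve k:
2·Area = [((-2)·1 − k·3) + (k·2 − 1·1)] + 7
       = -1·k + 4 = 6
⇒ k = -2.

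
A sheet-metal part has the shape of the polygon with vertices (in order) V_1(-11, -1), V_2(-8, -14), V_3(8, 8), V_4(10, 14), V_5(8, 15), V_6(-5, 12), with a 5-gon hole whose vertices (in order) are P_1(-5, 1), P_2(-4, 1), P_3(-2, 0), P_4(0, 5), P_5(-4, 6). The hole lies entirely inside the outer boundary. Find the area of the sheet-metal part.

Outer boundary:
Apply the shoelace (surveyor's) formula: 2A = Σ (x_i·y_{i+1} − x_{i+1}·y_i), indices taken mod 6.
V_1→V_2: (-11)(-14) − (-8)(-1) = 146
V_2→V_3: (-8)(8) − (8)(-14) = 48
V_3→V_4: (8)(14) − (10)(8) = 32
V_4→V_5: (10)(15) − (8)(14) = 38
V_5→V_6: (8)(12) − (-5)(15) = 171
V_6→V_1: (-5)(-1) − (-11)(12) = 137
Σ = 572
Area = |Σ|/2 = 286.
Hole:
Apply the shoelace (surveyor's) formula: 2A = Σ (x_i·y_{i+1} − x_{i+1}·y_i), indices taken mod 5.
P_1→P_2: (-5)(1) − (-4)(1) = -1
P_2→P_3: (-4)(0) − (-2)(1) = 2
P_3→P_4: (-2)(5) − (0)(0) = -10
P_4→P_5: (0)(6) − (-4)(5) = 20
P_5→P_1: (-4)(1) − (-5)(6) = 26
Σ = 37
Area = |Σ|/2 = 18.5.
Net area = 286 − 18.5 = 267.5.

267.5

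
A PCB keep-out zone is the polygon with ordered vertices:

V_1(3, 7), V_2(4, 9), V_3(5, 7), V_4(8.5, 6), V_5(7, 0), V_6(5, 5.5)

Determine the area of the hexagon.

Σ = (-1) + (-17) + (-29.5) + (-42) + (38.5) + (18.5) = -32.5
Area = |Σ|/2 = 16.25.

16.25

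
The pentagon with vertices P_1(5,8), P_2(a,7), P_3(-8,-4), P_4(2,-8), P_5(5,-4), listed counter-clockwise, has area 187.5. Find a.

The doubled signed area Σ (x_i y_{i+1} − x_{i+1} y_i) is linear in a.
With a=0 it equals 255; the coefficient of a is -12 (from the two edges through P_2).
So -12·a + 255 = 2·187.5 = 375 ⇒ a = -10.

-10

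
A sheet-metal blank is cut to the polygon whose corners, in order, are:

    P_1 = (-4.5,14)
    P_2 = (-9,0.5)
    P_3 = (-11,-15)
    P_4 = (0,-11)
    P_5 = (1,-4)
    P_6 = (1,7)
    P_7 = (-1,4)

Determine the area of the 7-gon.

211.125

Apply the surveyor's formula: 2A = Σ (x_i·y_{i+1} − x_{i+1}·y_i), indices taken mod 7.
P_1→P_2: (-4.5)(0.5) − (-9)(14) = 123.75
P_2→P_3: (-9)(-15) − (-11)(0.5) = 140.5
P_3→P_4: (-11)(-11) − (0)(-15) = 121
P_4→P_5: (0)(-4) − (1)(-11) = 11
P_5→P_6: (1)(7) − (1)(-4) = 11
P_6→P_7: (1)(4) − (-1)(7) = 11
P_7→P_1: (-1)(14) − (-4.5)(4) = 4
Σ = 422.25
Area = |Σ|/2 = 211.125.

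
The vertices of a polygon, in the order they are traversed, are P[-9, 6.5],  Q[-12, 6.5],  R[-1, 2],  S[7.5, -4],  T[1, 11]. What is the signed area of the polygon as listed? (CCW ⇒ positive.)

Apply Gauss's area formula: 2A = Σ (x_i·y_{i+1} − x_{i+1}·y_i), indices taken mod 5.
Cross-terms: 19.5, -17.5, -11, 86.5, 105.5  ⇒  Σ = 183
Signed area = Σ/2 = 91.5 (positive ⇒ counter-clockwise traversal).

91.5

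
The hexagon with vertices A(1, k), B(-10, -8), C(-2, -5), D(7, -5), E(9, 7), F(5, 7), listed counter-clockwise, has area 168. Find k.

10

The doubled signed area Σ (x_i y_{i+1} − x_{i+1} y_i) is linear in k.
With k=0 it equals 186; the coefficient of k is 15 (from the two edges through A).
So 15·k + 186 = 2·168 = 336 ⇒ k = 10.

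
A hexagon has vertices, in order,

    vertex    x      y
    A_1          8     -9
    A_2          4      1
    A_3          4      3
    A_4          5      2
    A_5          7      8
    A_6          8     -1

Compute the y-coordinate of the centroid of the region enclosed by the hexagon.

-0.25

Apply the surveyor's formula. First the cross-terms c_i = x_i·y_{i+1} − x_{i+1}·y_i:
  44, 8, -7, 26, -71, -64  ⇒  2A = -64, A = -32.
Then Σ (y_i + y_{i+1})·c_i = 48, so ȳ = 48 / (6·(-32)) = -0.25.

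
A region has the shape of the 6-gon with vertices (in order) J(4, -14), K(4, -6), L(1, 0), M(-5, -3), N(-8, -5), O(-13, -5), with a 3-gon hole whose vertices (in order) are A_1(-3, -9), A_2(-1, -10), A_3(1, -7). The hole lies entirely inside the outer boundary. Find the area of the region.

102.5

Outer boundary:
Apply the surveyor's formula: 2A = Σ (x_i·y_{i+1} − x_{i+1}·y_i), indices taken mod 6.
Σ = (32) + (6) + (-3) + (1) + (-25) + (202) = 213
Area = |Σ|/2 = 106.5.
Hole:
Apply Gauss's area formula: 2A = Σ (x_i·y_{i+1} − x_{i+1}·y_i), indices taken mod 3.
Cross-terms: 21, 17, -30  ⇒  Σ = 8
Area = |Σ|/2 = 4.
Net area = 106.5 − 4 = 102.5.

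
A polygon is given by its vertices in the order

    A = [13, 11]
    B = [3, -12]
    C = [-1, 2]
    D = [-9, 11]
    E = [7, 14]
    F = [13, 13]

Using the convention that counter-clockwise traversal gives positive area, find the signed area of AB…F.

-254

Apply Gauss's area formula: 2A = Σ (x_i·y_{i+1} − x_{i+1}·y_i), indices taken mod 6.
Σ = (-189) + (-6) + (7) + (-203) + (-91) + (-26) = -508
Signed area = Σ/2 = -254 (negative ⇒ clockwise traversal).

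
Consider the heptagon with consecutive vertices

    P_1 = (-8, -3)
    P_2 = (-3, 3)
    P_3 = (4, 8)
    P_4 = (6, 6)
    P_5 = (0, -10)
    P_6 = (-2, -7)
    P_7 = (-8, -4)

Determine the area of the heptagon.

114.5

Apply the shoelace (surveyor's) formula: 2A = Σ (x_i·y_{i+1} − x_{i+1}·y_i), indices taken mod 7.
P_1→P_2: (-8)(3) − (-3)(-3) = -33
P_2→P_3: (-3)(8) − (4)(3) = -36
P_3→P_4: (4)(6) − (6)(8) = -24
P_4→P_5: (6)(-10) − (0)(6) = -60
P_5→P_6: (0)(-7) − (-2)(-10) = -20
P_6→P_7: (-2)(-4) − (-8)(-7) = -48
P_7→P_1: (-8)(-3) − (-8)(-4) = -8
Σ = -229
Area = |Σ|/2 = 114.5.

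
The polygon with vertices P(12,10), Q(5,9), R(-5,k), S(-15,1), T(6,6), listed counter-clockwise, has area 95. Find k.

10

Write out the shoelace sum; only the two edges meeting at R involve k:
2·Area = [(5·k − (-5)·9) + ((-5)·1 − (-15)·k)] + -50
       = 20·k + -10 = 190
⇒ k = 10.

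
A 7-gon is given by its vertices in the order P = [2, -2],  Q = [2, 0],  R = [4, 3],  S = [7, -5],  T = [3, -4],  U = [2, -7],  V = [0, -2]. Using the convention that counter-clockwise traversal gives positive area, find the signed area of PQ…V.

Apply the surveyor's formula: 2A = Σ (x_i·y_{i+1} − x_{i+1}·y_i), indices taken mod 7.
Σ = (4) + (6) + (-41) + (-13) + (-13) + (-4) + (4) = -57
Signed area = Σ/2 = -28.5 (negative ⇒ clockwise traversal).

-28.5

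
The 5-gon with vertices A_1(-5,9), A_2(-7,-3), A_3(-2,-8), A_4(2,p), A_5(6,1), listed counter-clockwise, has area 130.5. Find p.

-7

The doubled signed area Σ (x_i y_{i+1} − x_{i+1} y_i) is linear in p.
With p=0 it equals 205; the coefficient of p is -8 (from the two edges through A_4).
So -8·p + 205 = 2·130.5 = 261 ⇒ p = -7.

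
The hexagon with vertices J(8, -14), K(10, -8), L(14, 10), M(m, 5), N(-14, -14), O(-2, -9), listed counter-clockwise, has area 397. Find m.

-7

Write out the shoelace sum; only the two edges meeting at M involve m:
2·Area = [(14·5 − m·10) + (m·(-14) − (-14)·5)] + 486
       = -24·m + 626 = 794
⇒ m = -7.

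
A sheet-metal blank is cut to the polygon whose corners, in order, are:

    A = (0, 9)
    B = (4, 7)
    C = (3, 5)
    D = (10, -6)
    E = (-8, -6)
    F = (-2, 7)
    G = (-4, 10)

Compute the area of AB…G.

Cross-terms: -36, -1, -68, -108, -68, 8, -36  ⇒  Σ = -309
Area = |Σ|/2 = 154.5.

154.5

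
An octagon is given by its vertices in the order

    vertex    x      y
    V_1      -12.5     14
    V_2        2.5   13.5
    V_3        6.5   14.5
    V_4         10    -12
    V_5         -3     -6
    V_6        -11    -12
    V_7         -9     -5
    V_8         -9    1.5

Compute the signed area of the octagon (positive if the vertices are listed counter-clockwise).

-411.5

Σ = (-203.75) + (-51.5) + (-223) + (-96) + (-30) + (-53) + (-58.5) + (-107.25) = -823
Signed area = Σ/2 = -411.5 (negative ⇒ clockwise traversal).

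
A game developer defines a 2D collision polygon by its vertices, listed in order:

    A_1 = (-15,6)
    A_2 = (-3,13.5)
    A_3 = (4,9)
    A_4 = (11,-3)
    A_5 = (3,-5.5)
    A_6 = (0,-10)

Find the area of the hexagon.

A_1→A_2: (-15)(13.5) − (-3)(6) = -184.5
A_2→A_3: (-3)(9) − (4)(13.5) = -81
A_3→A_4: (4)(-3) − (11)(9) = -111
A_4→A_5: (11)(-5.5) − (3)(-3) = -51.5
A_5→A_6: (3)(-10) − (0)(-5.5) = -30
A_6→A_1: (0)(6) − (-15)(-10) = -150
Σ = -608
Area = |Σ|/2 = 304.

304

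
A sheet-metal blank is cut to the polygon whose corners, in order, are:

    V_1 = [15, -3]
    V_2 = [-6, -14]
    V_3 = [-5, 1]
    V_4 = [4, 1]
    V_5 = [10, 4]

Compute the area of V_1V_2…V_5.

V_1→V_2: (15)(-14) − (-6)(-3) = -228
V_2→V_3: (-6)(1) − (-5)(-14) = -76
V_3→V_4: (-5)(1) − (4)(1) = -9
V_4→V_5: (4)(4) − (10)(1) = 6
V_5→V_1: (10)(-3) − (15)(4) = -90
Σ = -397
Area = |Σ|/2 = 198.5.

198.5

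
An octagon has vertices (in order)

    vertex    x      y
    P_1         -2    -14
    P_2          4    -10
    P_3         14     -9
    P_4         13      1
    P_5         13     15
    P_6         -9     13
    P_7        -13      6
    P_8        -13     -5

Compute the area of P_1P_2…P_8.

613.5

Apply the shoelace formula: 2A = Σ (x_i·y_{i+1} − x_{i+1}·y_i), indices taken mod 8.
Cross-terms: 76, 104, 131, 182, 304, 115, 143, 172  ⇒  Σ = 1227
Area = |Σ|/2 = 613.5.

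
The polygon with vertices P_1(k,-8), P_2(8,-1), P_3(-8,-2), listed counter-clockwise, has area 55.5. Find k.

The doubled signed area Σ (x_i y_{i+1} − x_{i+1} y_i) is linear in k.
With k=0 it equals 104; the coefficient of k is 1 (from the two edges through P_1).
So 1·k + 104 = 2·55.5 = 111 ⇒ k = 7.

7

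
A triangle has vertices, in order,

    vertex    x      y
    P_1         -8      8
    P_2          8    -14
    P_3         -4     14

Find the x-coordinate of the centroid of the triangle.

-4/3

Apply Gauss's area formula. First the cross-terms c_i = x_i·y_{i+1} − x_{i+1}·y_i:
  48, 56, 80  ⇒  2A = 184, A = 92.
Then Σ (x_i + x_{i+1})·c_i = -736, so x̄ = -736 / (6·92) = -4/3.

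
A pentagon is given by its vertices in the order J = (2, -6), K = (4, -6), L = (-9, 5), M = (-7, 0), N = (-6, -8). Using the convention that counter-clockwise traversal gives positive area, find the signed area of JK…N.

Apply Gauss's area formula: 2A = Σ (x_i·y_{i+1} − x_{i+1}·y_i), indices taken mod 5.
Σ = (12) + (-34) + (35) + (56) + (52) = 121
Signed area = Σ/2 = 60.5 (positive ⇒ counter-clockwise traversal).

60.5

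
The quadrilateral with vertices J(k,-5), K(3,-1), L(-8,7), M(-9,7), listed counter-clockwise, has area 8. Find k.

Write out the shoelace sum; only the two edges meeting at J involve k:
2·Area = [((-9)·(-5) − k·7) + (k·(-1) − 3·(-5))] + 20
       = -8·k + 80 = 16
⇒ k = 8.

8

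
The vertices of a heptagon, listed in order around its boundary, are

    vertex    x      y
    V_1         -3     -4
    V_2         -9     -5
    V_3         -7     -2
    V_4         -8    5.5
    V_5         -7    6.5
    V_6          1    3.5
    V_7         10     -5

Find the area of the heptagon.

116

Apply the shoelace (surveyor's) formula: 2A = Σ (x_i·y_{i+1} − x_{i+1}·y_i), indices taken mod 7.
Σ = (-21) + (-17) + (-54.5) + (-13.5) + (-31) + (-40) + (-55) = -232
Area = |Σ|/2 = 116.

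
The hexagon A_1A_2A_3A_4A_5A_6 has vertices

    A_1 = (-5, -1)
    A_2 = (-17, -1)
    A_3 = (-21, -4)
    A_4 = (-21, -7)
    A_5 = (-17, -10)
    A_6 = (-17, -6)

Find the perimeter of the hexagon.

42

|A_1A_2| = √((-12)² + (0)²) = √144 = 12
|A_2A_3| = √((-4)² + (-3)²) = √25 = 5
|A_3A_4| = √((0)² + (-3)²) = √9 = 3
|A_4A_5| = √((4)² + (-3)²) = √25 = 5
|A_5A_6| = √((0)² + (4)²) = √16 = 4
|A_6A_1| = √((12)² + (5)²) = √169 = 13
Perimeter = 12 + 5 + 3 + 5 + 4 + 13 = 42.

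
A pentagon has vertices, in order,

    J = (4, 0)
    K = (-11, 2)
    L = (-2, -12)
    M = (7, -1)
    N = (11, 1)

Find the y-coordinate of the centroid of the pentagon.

Apply the shoelace (surveyor's) formula. First the cross-terms c_i = x_i·y_{i+1} − x_{i+1}·y_i:
  8, 136, 86, 18, -4  ⇒  2A = 244, A = 122.
Then Σ (y_i + y_{i+1})·c_i = -2466, so ȳ = -2466 / (6·122) = -411/122.

-411/122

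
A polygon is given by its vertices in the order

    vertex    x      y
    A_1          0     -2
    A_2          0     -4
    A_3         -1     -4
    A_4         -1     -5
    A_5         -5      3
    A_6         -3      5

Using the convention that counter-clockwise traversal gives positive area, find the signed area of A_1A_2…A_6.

-20.5

Cross-terms: 0, -4, 1, -28, -16, 6  ⇒  Σ = -41
Signed area = Σ/2 = -20.5 (negative ⇒ clockwise traversal).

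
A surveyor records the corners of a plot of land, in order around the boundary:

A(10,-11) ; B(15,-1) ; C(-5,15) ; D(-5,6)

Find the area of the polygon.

207.5

Σ = (155) + (220) + (45) + (-5) = 415
Area = |Σ|/2 = 207.5.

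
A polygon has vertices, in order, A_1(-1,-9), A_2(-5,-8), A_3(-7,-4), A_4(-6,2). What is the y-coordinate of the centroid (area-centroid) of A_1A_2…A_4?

-149/33

Apply the shoelace (surveyor's) formula. First the cross-terms c_i = x_i·y_{i+1} − x_{i+1}·y_i:
  -37, -36, -38, 56  ⇒  2A = -55, A = -27.5.
Then Σ (y_i + y_{i+1})·c_i = 745, so ȳ = 745 / (6·(-27.5)) = -149/33.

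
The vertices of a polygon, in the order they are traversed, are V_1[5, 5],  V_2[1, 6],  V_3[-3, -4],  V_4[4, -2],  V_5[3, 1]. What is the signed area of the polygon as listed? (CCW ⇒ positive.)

40.5

Apply the shoelace formula: 2A = Σ (x_i·y_{i+1} − x_{i+1}·y_i), indices taken mod 5.
V_1→V_2: (5)(6) − (1)(5) = 25
V_2→V_3: (1)(-4) − (-3)(6) = 14
V_3→V_4: (-3)(-2) − (4)(-4) = 22
V_4→V_5: (4)(1) − (3)(-2) = 10
V_5→V_1: (3)(5) − (5)(1) = 10
Σ = 81
Signed area = Σ/2 = 40.5 (positive ⇒ counter-clockwise traversal).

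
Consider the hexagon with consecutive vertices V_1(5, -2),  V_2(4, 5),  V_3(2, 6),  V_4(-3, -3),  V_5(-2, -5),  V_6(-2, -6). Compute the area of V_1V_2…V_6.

52

Apply Gauss's area formula: 2A = Σ (x_i·y_{i+1} − x_{i+1}·y_i), indices taken mod 6.
Σ = (33) + (14) + (12) + (9) + (2) + (34) = 104
Area = |Σ|/2 = 52.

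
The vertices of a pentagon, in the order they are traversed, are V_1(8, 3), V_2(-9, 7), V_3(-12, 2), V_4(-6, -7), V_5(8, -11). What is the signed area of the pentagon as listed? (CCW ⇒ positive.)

Σ = (83) + (66) + (96) + (122) + (112) = 479
Signed area = Σ/2 = 239.5 (positive ⇒ counter-clockwise traversal).

239.5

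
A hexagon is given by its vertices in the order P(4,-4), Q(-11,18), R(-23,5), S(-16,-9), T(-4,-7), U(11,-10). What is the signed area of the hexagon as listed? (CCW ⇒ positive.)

Apply Gauss's area formula: 2A = Σ (x_i·y_{i+1} − x_{i+1}·y_i), indices taken mod 6.
Σ = (28) + (359) + (287) + (76) + (117) + (-4) = 863
Signed area = Σ/2 = 431.5 (positive ⇒ counter-clockwise traversal).

431.5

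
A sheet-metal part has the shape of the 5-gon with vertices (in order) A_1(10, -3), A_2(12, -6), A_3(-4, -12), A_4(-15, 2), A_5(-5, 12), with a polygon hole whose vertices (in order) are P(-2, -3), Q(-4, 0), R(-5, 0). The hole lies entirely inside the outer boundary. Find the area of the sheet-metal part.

326

Outer boundary:
Apply the shoelace formula: 2A = Σ (x_i·y_{i+1} − x_{i+1}·y_i), indices taken mod 5.
Σ = (-24) + (-168) + (-188) + (-170) + (-105) = -655
Area = |Σ|/2 = 327.5.
Hole:
Apply the surveyor's formula: 2A = Σ (x_i·y_{i+1} − x_{i+1}·y_i), indices taken mod 3.
Σ = (-12) + (0) + (15) = 3
Area = |Σ|/2 = 1.5.
Net area = 327.5 − 1.5 = 326.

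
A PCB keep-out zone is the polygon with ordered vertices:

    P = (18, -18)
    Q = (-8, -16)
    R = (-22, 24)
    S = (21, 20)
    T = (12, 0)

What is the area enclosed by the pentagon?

1188

Apply the shoelace (surveyor's) formula: 2A = Σ (x_i·y_{i+1} − x_{i+1}·y_i), indices taken mod 5.
Σ = (-432) + (-544) + (-944) + (-240) + (-216) = -2376
Area = |Σ|/2 = 1188.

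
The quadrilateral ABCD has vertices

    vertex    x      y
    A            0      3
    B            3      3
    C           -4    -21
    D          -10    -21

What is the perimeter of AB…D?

60

|AB| = √((3)² + (0)²) = √9 = 3
|BC| = √((-7)² + (-24)²) = √625 = 25
|CD| = √((-6)² + (0)²) = √36 = 6
|DA| = √((10)² + (24)²) = √676 = 26
Perimeter = 3 + 25 + 6 + 26 = 60.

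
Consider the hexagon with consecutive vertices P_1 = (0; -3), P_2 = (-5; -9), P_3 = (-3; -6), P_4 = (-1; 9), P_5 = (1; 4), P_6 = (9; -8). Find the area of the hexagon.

P_1→P_2: (0)(-9) − (-5)(-3) = -15
P_2→P_3: (-5)(-6) − (-3)(-9) = 3
P_3→P_4: (-3)(9) − (-1)(-6) = -33
P_4→P_5: (-1)(4) − (1)(9) = -13
P_5→P_6: (1)(-8) − (9)(4) = -44
P_6→P_1: (9)(-3) − (0)(-8) = -27
Σ = -129
Area = |Σ|/2 = 64.5.

64.5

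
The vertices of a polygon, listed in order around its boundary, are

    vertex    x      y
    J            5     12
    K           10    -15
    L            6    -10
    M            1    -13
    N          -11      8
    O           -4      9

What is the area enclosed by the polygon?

Apply the shoelace (surveyor's) formula: 2A = Σ (x_i·y_{i+1} − x_{i+1}·y_i), indices taken mod 6.
Σ = (-195) + (-10) + (-68) + (-135) + (-67) + (-93) = -568
Area = |Σ|/2 = 284.

284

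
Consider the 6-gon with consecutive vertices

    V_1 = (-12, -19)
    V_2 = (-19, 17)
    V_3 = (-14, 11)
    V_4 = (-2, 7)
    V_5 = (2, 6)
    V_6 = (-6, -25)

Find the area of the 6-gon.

419

Apply the shoelace formula: 2A = Σ (x_i·y_{i+1} − x_{i+1}·y_i), indices taken mod 6.
Σ = (-565) + (29) + (-76) + (-26) + (-14) + (-186) = -838
Area = |Σ|/2 = 419.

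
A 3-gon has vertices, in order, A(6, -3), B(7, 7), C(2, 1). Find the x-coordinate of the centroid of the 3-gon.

5

Apply Gauss's area formula. First the cross-terms c_i = x_i·y_{i+1} − x_{i+1}·y_i:
  63, -7, -12  ⇒  2A = 44, A = 22.
Then Σ (x_i + x_{i+1})·c_i = 660, so x̄ = 660 / (6·22) = 5.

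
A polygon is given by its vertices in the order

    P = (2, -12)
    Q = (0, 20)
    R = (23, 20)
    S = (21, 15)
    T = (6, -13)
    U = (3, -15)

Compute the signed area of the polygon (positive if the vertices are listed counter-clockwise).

-457.5

Apply Gauss's area formula: 2A = Σ (x_i·y_{i+1} − x_{i+1}·y_i), indices taken mod 6.
Σ = (40) + (-460) + (-75) + (-363) + (-51) + (-6) = -915
Signed area = Σ/2 = -457.5 (negative ⇒ clockwise traversal).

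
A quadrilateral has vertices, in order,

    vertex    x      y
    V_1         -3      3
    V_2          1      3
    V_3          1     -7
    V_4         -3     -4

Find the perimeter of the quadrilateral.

26

|V_1V_2| = √((4)² + (0)²) = √16 = 4
|V_2V_3| = √((0)² + (-10)²) = √100 = 10
|V_3V_4| = √((-4)² + (3)²) = √25 = 5
|V_4V_1| = √((0)² + (7)²) = √49 = 7
Perimeter = 4 + 10 + 5 + 7 = 26.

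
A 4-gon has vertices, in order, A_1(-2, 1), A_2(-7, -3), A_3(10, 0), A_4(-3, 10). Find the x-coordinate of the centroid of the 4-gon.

Apply the shoelace (surveyor's) formula. First the cross-terms c_i = x_i·y_{i+1} − x_{i+1}·y_i:
  13, 30, 100, 17  ⇒  2A = 160, A = 80.
Then Σ (x_i + x_{i+1})·c_i = 588, so x̄ = 588 / (6·80) = 1.225.

1.225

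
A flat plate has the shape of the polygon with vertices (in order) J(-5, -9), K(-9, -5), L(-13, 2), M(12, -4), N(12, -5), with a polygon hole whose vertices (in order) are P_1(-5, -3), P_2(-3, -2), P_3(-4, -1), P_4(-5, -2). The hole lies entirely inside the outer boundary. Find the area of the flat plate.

Outer boundary:
Σ = (-56) + (-83) + (28) + (-12) + (-133) = -256
Area = |Σ|/2 = 128.
Hole:
Apply the surveyor's formula: 2A = Σ (x_i·y_{i+1} − x_{i+1}·y_i), indices taken mod 4.
Cross-terms: 1, -5, 3, 5  ⇒  Σ = 4
Area = |Σ|/2 = 2.
Net area = 128 − 2 = 126.

126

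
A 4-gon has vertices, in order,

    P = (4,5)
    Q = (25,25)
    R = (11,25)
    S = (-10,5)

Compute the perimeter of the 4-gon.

86

|PQ| = √((21)² + (20)²) = √841 = 29
|QR| = √((-14)² + (0)²) = √196 = 14
|RS| = √((-21)² + (-20)²) = √841 = 29
|SP| = √((14)² + (0)²) = √196 = 14
Perimeter = 29 + 14 + 29 + 14 = 86.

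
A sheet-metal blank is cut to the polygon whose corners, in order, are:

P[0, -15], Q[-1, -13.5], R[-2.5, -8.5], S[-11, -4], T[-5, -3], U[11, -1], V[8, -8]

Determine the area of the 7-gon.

Cross-terms: -15, -25.25, -83.5, 13, 38, -80, -120  ⇒  Σ = -272.75
Area = |Σ|/2 = 136.375.

136.375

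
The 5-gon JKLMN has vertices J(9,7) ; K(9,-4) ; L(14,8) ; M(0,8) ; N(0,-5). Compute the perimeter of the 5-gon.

66

|JK| = √((0)² + (-11)²) = √121 = 11
|KL| = √((5)² + (12)²) = √169 = 13
|LM| = √((-14)² + (0)²) = √196 = 14
|MN| = √((0)² + (-13)²) = √169 = 13
|NJ| = √((9)² + (12)²) = √225 = 15
Perimeter = 11 + 13 + 14 + 13 + 15 = 66.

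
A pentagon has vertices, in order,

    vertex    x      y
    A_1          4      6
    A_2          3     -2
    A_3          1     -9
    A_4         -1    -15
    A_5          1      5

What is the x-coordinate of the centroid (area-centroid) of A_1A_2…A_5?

352/237

Apply the shoelace (surveyor's) formula. First the cross-terms c_i = x_i·y_{i+1} − x_{i+1}·y_i:
  -26, -25, -24, 10, -14  ⇒  2A = -79, A = -39.5.
Then Σ (x_i + x_{i+1})·c_i = -352, so x̄ = -352 / (6·(-39.5)) = 352/237.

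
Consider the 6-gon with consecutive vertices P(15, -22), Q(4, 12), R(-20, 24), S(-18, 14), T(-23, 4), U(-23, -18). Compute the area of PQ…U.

1144

Apply the shoelace formula: 2A = Σ (x_i·y_{i+1} − x_{i+1}·y_i), indices taken mod 6.
Cross-terms: 268, 336, 152, 250, 506, 776  ⇒  Σ = 2288
Area = |Σ|/2 = 1144.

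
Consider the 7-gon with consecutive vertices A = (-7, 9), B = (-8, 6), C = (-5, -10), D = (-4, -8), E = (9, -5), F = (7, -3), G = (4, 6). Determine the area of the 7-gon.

186

Apply the surveyor's formula: 2A = Σ (x_i·y_{i+1} − x_{i+1}·y_i), indices taken mod 7.
Σ = (30) + (110) + (0) + (92) + (8) + (54) + (78) = 372
Area = |Σ|/2 = 186.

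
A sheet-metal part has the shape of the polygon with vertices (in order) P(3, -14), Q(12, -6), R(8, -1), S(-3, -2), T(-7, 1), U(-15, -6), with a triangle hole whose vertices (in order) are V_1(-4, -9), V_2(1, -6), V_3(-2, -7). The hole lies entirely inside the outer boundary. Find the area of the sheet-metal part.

Outer boundary:
Cross-terms: 150, 36, -19, -17, 57, 228  ⇒  Σ = 435
Area = |Σ|/2 = 217.5.
Hole:
Apply the surveyor's formula: 2A = Σ (x_i·y_{i+1} − x_{i+1}·y_i), indices taken mod 3.
Σ = (33) + (-19) + (-10) = 4
Area = |Σ|/2 = 2.
Net area = 217.5 − 2 = 215.5.

215.5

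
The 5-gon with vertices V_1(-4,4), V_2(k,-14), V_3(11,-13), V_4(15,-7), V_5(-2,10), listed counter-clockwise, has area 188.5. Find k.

7

Write out the shoelace sum; only the two edges meeting at V_2 involve k:
2·Area = [((-4)·(-14) − k·4) + (k·(-13) − 11·(-14))] + 286
       = -17·k + 496 = 377
⇒ k = 7.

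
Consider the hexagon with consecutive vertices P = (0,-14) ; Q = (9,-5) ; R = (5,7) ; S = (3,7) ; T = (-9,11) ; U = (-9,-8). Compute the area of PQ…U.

Apply Gauss's area formula: 2A = Σ (x_i·y_{i+1} − x_{i+1}·y_i), indices taken mod 6.
Σ = (126) + (88) + (14) + (96) + (171) + (126) = 621
Area = |Σ|/2 = 310.5.

310.5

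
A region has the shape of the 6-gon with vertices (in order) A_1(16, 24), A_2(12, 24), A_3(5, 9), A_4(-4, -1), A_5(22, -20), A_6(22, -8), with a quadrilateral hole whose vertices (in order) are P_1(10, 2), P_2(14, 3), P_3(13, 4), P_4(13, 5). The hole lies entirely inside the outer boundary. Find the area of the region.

564.5

Outer boundary:
Apply Gauss's area formula: 2A = Σ (x_i·y_{i+1} − x_{i+1}·y_i), indices taken mod 6.
Σ = (96) + (-12) + (31) + (102) + (264) + (656) = 1137
Area = |Σ|/2 = 568.5.
Hole:
Apply the surveyor's formula: 2A = Σ (x_i·y_{i+1} − x_{i+1}·y_i), indices taken mod 4.
Σ = (2) + (17) + (13) + (-24) = 8
Area = |Σ|/2 = 4.
Net area = 568.5 − 4 = 564.5.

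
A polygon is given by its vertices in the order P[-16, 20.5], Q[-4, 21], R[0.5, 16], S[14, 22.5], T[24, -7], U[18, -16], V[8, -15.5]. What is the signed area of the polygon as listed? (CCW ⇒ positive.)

Apply the shoelace (surveyor's) formula: 2A = Σ (x_i·y_{i+1} − x_{i+1}·y_i), indices taken mod 7.
Cross-terms: -254, -74.5, -212.75, -638, -258, -151, -84  ⇒  Σ = -1672.25
Signed area = Σ/2 = -836.125 (negative ⇒ clockwise traversal).

-836.125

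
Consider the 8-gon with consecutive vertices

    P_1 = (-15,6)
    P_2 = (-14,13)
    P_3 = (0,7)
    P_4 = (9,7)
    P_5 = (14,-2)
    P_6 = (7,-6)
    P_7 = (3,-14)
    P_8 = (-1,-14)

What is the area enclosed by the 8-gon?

405

Σ = (-111) + (-98) + (-63) + (-116) + (-70) + (-80) + (-56) + (-216) = -810
Area = |Σ|/2 = 405.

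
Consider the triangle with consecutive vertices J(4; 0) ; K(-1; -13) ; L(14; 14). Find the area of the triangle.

30

Apply Gauss's area formula: 2A = Σ (x_i·y_{i+1} − x_{i+1}·y_i), indices taken mod 3.
J→K: (4)(-13) − (-1)(0) = -52
K→L: (-1)(14) − (14)(-13) = 168
L→J: (14)(0) − (4)(14) = -56
Σ = 60
Area = |Σ|/2 = 30.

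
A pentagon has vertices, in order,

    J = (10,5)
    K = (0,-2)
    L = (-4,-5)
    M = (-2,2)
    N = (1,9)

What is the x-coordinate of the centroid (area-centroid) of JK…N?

Apply the shoelace (surveyor's) formula. First the cross-terms c_i = x_i·y_{i+1} − x_{i+1}·y_i:
  -20, -8, -18, -20, -85  ⇒  2A = -151, A = -75.5.
Then Σ (x_i + x_{i+1})·c_i = -975, so x̄ = -975 / (6·(-75.5)) = 325/151.

325/151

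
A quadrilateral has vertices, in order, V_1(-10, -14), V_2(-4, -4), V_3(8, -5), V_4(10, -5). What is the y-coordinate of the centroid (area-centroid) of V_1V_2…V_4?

Apply the surveyor's formula. First the cross-terms c_i = x_i·y_{i+1} − x_{i+1}·y_i:
  -16, 52, 10, -190  ⇒  2A = -144, A = -72.
Then Σ (y_i + y_{i+1})·c_i = 3330, so ȳ = 3330 / (6·(-72)) = -185/24.

-185/24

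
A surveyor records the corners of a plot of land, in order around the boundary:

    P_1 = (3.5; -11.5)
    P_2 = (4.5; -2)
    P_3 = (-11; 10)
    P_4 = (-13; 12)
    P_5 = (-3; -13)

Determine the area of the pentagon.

175.375

Apply the surveyor's formula: 2A = Σ (x_i·y_{i+1} − x_{i+1}·y_i), indices taken mod 5.
P_1→P_2: (3.5)(-2) − (4.5)(-11.5) = 44.75
P_2→P_3: (4.5)(10) − (-11)(-2) = 23
P_3→P_4: (-11)(12) − (-13)(10) = -2
P_4→P_5: (-13)(-13) − (-3)(12) = 205
P_5→P_1: (-3)(-11.5) − (3.5)(-13) = 80
Σ = 350.75
Area = |Σ|/2 = 175.375.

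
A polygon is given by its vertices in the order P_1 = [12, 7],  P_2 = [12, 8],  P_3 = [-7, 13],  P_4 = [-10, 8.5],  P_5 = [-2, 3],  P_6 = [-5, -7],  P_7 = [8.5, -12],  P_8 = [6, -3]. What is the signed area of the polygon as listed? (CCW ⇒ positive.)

Apply Gauss's area formula: 2A = Σ (x_i·y_{i+1} − x_{i+1}·y_i), indices taken mod 8.
Σ = (12) + (212) + (70.5) + (-13) + (29) + (119.5) + (46.5) + (78) = 554.5
Signed area = Σ/2 = 277.25 (positive ⇒ counter-clockwise traversal).

277.25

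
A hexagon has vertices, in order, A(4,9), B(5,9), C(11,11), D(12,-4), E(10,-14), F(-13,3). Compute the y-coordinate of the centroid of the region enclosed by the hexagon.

Apply the shoelace formula. First the cross-terms c_i = x_i·y_{i+1} − x_{i+1}·y_i:
  -9, -44, -176, -128, -152, -129  ⇒  2A = -638, A = -319.
Then Σ (y_i + y_{i+1})·c_i = 154, so ȳ = 154 / (6·(-319)) = -7/87.

-7/87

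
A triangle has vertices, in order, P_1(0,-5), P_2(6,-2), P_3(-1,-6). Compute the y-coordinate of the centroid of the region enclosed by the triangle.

Apply the shoelace (surveyor's) formula. First the cross-terms c_i = x_i·y_{i+1} − x_{i+1}·y_i:
  30, -38, 5  ⇒  2A = -3, A = -1.5.
Then Σ (y_i + y_{i+1})·c_i = 39, so ȳ = 39 / (6·(-1.5)) = -13/3.

-13/3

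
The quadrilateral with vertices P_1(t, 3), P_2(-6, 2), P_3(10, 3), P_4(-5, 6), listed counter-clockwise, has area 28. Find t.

-4

Write out the shoelace sum; only the two edges meeting at P_1 involve t:
2·Area = [((-5)·3 − t·6) + (t·2 − (-6)·3)] + 37
       = -4·t + 40 = 56
⇒ t = -4.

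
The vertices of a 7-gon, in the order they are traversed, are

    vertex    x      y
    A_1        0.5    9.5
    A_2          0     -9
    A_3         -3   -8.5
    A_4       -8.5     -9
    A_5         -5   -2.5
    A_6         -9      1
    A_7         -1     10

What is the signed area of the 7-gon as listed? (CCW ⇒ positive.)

-115.75

Σ = (-4.5) + (-27) + (-45.25) + (-23.75) + (-27.5) + (-89) + (-14.5) = -231.5
Signed area = Σ/2 = -115.75 (negative ⇒ clockwise traversal).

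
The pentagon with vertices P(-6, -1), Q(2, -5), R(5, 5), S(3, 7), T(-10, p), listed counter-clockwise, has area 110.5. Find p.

The doubled signed area Σ (x_i y_{i+1} − x_{i+1} y_i) is linear in p.
With p=0 it equals 167; the coefficient of p is 9 (from the two edges through T).
So 9·p + 167 = 2·110.5 = 221 ⇒ p = 6.

6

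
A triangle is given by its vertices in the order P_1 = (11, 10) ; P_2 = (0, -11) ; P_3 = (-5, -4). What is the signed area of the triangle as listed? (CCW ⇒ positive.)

Apply Gauss's area formula: 2A = Σ (x_i·y_{i+1} − x_{i+1}·y_i), indices taken mod 3.
P_1→P_2: (11)(-11) − (0)(10) = -121
P_2→P_3: (0)(-4) − (-5)(-11) = -55
P_3→P_1: (-5)(10) − (11)(-4) = -6
Σ = -182
Signed area = Σ/2 = -91 (negative ⇒ clockwise traversal).

-91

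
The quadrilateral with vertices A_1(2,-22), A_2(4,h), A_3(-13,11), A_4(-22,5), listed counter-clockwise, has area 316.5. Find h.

The doubled signed area Σ (x_i y_{i+1} − x_{i+1} y_i) is linear in h.
With h=0 it equals 783; the coefficient of h is 15 (from the two edges through A_2).
So 15·h + 783 = 2·316.5 = 633 ⇒ h = -10.

-10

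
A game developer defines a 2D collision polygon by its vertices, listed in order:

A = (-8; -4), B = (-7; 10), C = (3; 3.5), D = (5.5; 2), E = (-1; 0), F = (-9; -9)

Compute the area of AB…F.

100.375

Apply the surveyor's formula: 2A = Σ (x_i·y_{i+1} − x_{i+1}·y_i), indices taken mod 6.
Σ = (-108) + (-54.5) + (-13.25) + (2) + (9) + (-36) = -200.75
Area = |Σ|/2 = 100.375.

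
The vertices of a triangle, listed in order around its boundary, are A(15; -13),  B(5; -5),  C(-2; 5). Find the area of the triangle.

Apply the shoelace formula: 2A = Σ (x_i·y_{i+1} − x_{i+1}·y_i), indices taken mod 3.
Σ = (-10) + (15) + (-49) = -44
Area = |Σ|/2 = 22.

22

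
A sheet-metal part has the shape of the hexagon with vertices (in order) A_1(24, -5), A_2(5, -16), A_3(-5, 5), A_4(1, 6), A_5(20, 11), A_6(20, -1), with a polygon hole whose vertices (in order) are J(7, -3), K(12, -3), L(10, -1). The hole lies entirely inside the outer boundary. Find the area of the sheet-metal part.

432

Outer boundary:
Cross-terms: -359, -55, -35, -109, -240, -76  ⇒  Σ = -874
Area = |Σ|/2 = 437.
Hole:
Σ = (15) + (18) + (-23) = 10
Area = |Σ|/2 = 5.
Net area = 437 − 5 = 432.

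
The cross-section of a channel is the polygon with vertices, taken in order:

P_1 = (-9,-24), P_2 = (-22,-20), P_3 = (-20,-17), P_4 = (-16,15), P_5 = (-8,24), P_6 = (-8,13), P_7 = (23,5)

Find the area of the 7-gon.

Apply the shoelace formula: 2A = Σ (x_i·y_{i+1} − x_{i+1}·y_i), indices taken mod 7.
Σ = (-348) + (-26) + (-572) + (-264) + (88) + (-339) + (-507) = -1968
Area = |Σ|/2 = 984.

984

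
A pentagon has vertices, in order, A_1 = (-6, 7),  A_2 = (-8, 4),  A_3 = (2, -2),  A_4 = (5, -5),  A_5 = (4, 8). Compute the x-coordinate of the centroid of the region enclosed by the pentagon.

Apply the shoelace (surveyor's) formula. First the cross-terms c_i = x_i·y_{i+1} − x_{i+1}·y_i:
  32, 8, 0, 60, 76  ⇒  2A = 176, A = 88.
Then Σ (x_i + x_{i+1})·c_i = -108, so x̄ = -108 / (6·88) = -9/44.

-9/44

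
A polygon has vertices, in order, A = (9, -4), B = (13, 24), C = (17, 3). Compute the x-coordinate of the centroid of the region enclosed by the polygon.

Apply Gauss's area formula. First the cross-terms c_i = x_i·y_{i+1} − x_{i+1}·y_i:
  268, -369, -95  ⇒  2A = -196, A = -98.
Then Σ (x_i + x_{i+1})·c_i = -7644, so x̄ = -7644 / (6·(-98)) = 13.

13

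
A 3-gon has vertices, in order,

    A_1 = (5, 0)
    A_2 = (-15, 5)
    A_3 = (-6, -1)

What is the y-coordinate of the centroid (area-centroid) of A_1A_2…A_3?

4/3

Apply Gauss's area formula. First the cross-terms c_i = x_i·y_{i+1} − x_{i+1}·y_i:
  25, 45, 5  ⇒  2A = 75, A = 37.5.
Then Σ (y_i + y_{i+1})·c_i = 300, so ȳ = 300 / (6·37.5) = 4/3.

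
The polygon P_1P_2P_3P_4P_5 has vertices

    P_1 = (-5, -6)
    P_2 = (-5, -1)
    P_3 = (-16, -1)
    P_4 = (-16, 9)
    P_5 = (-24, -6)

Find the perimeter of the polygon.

62

|P_1P_2| = √((0)² + (5)²) = √25 = 5
|P_2P_3| = √((-11)² + (0)²) = √121 = 11
|P_3P_4| = √((0)² + (10)²) = √100 = 10
|P_4P_5| = √((-8)² + (-15)²) = √289 = 17
|P_5P_1| = √((19)² + (0)²) = √361 = 19
Perimeter = 5 + 11 + 10 + 17 + 19 = 62.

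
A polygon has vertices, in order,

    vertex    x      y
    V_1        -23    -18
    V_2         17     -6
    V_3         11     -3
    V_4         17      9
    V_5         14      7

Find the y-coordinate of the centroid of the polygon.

Apply the surveyor's formula. First the cross-terms c_i = x_i·y_{i+1} − x_{i+1}·y_i:
  444, 15, 150, -7, -91  ⇒  2A = 511, A = 255.5.
Then Σ (y_i + y_{i+1})·c_i = -9002, so ȳ = -9002 / (6·255.5) = -1286/219.

-1286/219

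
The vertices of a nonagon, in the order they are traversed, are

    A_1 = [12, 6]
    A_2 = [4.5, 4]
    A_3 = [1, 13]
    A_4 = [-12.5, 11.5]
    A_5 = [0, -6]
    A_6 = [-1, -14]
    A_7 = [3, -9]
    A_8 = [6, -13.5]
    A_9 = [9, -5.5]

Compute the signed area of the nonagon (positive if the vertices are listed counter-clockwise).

Σ = (21) + (54.5) + (174) + (75) + (-6) + (51) + (13.5) + (88.5) + (120) = 591.5
Signed area = Σ/2 = 295.75 (positive ⇒ counter-clockwise traversal).

295.75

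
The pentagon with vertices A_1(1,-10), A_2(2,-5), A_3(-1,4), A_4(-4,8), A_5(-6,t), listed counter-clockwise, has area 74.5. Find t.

The doubled signed area Σ (x_i y_{i+1} − x_{i+1} y_i) is linear in t.
With t=0 it equals 134; the coefficient of t is -5 (from the two edges through A_5).
So -5·t + 134 = 2·74.5 = 149 ⇒ t = -3.

-3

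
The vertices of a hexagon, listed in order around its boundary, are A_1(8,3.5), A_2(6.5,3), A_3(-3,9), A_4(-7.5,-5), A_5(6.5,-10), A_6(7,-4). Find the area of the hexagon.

A_1→A_2: (8)(3) − (6.5)(3.5) = 1.25
A_2→A_3: (6.5)(9) − (-3)(3) = 67.5
A_3→A_4: (-3)(-5) − (-7.5)(9) = 82.5
A_4→A_5: (-7.5)(-10) − (6.5)(-5) = 107.5
A_5→A_6: (6.5)(-4) − (7)(-10) = 44
A_6→A_1: (7)(3.5) − (8)(-4) = 56.5
Σ = 359.25
Area = |Σ|/2 = 179.625.

179.625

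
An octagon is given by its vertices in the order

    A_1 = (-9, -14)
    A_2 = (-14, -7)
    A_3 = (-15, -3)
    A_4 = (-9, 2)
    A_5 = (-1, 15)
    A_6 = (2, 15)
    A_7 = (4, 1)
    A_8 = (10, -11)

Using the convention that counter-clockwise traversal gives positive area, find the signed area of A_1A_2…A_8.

-391

Apply the surveyor's formula: 2A = Σ (x_i·y_{i+1} − x_{i+1}·y_i), indices taken mod 8.
Cross-terms: -133, -63, -57, -133, -45, -58, -54, -239  ⇒  Σ = -782
Signed area = Σ/2 = -391 (negative ⇒ clockwise traversal).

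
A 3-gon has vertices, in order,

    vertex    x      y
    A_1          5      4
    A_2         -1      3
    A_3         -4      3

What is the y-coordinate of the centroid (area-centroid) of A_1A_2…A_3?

10/3

Apply the surveyor's formula. First the cross-terms c_i = x_i·y_{i+1} − x_{i+1}·y_i:
  19, 9, -31  ⇒  2A = -3, A = -1.5.
Then Σ (y_i + y_{i+1})·c_i = -30, so ȳ = -30 / (6·(-1.5)) = 10/3.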